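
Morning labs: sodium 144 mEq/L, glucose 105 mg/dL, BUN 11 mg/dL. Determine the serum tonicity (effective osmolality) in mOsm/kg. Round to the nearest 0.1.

293.8 mOsm/kg

Effective osmolality excludes urea (freely permeant across cell membranes):
2·Na + glucose/18
= 2·144 + 105/18
= 288 + 5.83
= 293.83 mOsm/kg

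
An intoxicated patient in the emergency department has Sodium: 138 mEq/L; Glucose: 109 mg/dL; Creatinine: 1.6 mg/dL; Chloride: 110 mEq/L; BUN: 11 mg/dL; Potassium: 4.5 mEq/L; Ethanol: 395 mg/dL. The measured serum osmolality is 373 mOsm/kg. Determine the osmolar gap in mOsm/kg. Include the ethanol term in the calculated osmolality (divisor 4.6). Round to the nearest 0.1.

Calculated osmolality = 2·Na + glucose/18 + BUN/2.8 + ethanol/4.6
= 2·138 + 109/18 + 11/2.8 + 395/4.6
= 276 + 6.06 + 3.93 + 85.87
= 371.86 mOsm/kg ≈ 371.9 mOsm/kg
Osmolar gap = measured − calculated = 373 − 371.9 = 1.1 mOsm/kg

1.1 mOsm/kg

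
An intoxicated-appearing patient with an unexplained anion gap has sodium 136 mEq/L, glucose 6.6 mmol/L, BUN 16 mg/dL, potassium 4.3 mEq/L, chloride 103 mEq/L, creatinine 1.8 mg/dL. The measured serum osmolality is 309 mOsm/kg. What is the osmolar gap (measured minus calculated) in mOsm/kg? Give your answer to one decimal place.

Calculated osmolality = 2·Na + glucose + BUN/2.8
= 2·136 + 6.6 + 16/2.8
= 272 + 6.60 + 5.71
= 284.31 mOsm/kg ≈ 284.3 mOsm/kg
Osmolar gap = measured − calculated = 309 − 284.3 = 24.7 mOsm/kg

24.7 mOsm/kg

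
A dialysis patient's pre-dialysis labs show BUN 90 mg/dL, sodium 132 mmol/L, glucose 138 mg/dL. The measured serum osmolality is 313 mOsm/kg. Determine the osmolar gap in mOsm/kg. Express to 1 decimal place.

9.2 mOsm/kg

Calculated osmolality = 2·Na + glucose/18 + BUN/2.8
= 2·132 + 138/18 + 90/2.8
= 264 + 7.67 + 32.14
= 303.81 mOsm/kg ≈ 303.8 mOsm/kg
Osmolar gap = measured − calculated = 313 − 303.8 = 9.2 mOsm/kg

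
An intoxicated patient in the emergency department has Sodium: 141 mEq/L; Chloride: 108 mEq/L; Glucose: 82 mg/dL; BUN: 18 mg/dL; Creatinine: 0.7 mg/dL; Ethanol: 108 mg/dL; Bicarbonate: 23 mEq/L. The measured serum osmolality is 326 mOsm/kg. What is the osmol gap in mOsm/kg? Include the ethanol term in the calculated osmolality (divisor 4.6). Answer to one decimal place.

Calculated osmolality = 2·Na + glucose/18 + BUN/2.8 + ethanol/4.6
= 2·141 + 82/18 + 18/2.8 + 108/4.6
= 282 + 4.56 + 6.43 + 23.48
= 316.47 mOsm/kg ≈ 316.5 mOsm/kg
Osmolar gap = measured − calculated = 326 − 316.5 = 9.5 mOsm/kg

9.5 mOsm/kg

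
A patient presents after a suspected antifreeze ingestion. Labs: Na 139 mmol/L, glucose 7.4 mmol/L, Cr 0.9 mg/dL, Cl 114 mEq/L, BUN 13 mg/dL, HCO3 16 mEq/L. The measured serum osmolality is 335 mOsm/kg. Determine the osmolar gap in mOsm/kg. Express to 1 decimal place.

45.0 mOsm/kg

Calculated osmolality = 2·Na + glucose + BUN/2.8
= 2·139 + 7.4 + 13/2.8
= 278 + 7.40 + 4.64
= 290.04 mOsm/kg ≈ 290.0 mOsm/kg
Osmolar gap = measured − calculated = 335 − 290.0 = 45.0 mOsm/kg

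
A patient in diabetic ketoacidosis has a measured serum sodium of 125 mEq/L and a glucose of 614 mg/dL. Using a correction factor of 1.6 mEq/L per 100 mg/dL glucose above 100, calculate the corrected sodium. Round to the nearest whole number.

Corrected Na = measured Na + 1.6 · (glucose − 100)/100
= 125 + 1.6 · (614 − 100)/100
= 125 + 8.2
= 133.2 mEq/L

133 mEq/L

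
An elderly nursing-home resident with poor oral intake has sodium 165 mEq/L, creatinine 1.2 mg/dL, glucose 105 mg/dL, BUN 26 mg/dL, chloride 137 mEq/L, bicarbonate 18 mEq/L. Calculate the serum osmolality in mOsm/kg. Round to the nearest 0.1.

Calculated osmolality = 2·Na + glucose/18 + BUN/2.8
= 2·165 + 105/18 + 26/2.8
= 330 + 5.83 + 9.29
= 345.12 mOsm/kg

345.1 mOsm/kg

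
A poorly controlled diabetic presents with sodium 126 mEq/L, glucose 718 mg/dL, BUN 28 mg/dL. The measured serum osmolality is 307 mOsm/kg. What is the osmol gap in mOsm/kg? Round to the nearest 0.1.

Calculated osmolality = 2·Na + glucose/18 + BUN/2.8
= 2·126 + 718/18 + 28/2.8
= 252 + 39.89 + 10
= 301.89 mOsm/kg ≈ 301.9 mOsm/kg
Osmolar gap = measured − calculated = 307 − 301.9 = 5.1 mOsm/kg

5.1 mOsm/kg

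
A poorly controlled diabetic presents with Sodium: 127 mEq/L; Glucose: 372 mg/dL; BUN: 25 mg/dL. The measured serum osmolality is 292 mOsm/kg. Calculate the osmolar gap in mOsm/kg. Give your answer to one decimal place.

Calculated osmolality = 2·Na + glucose/18 + BUN/2.8
= 2·127 + 372/18 + 25/2.8
= 254 + 20.67 + 8.93
= 283.6 mOsm/kg ≈ 283.6 mOsm/kg
Osmolar gap = measured − calculated = 292 − 283.6 = 8.4 mOsm/kg

8.4 mOsm/kg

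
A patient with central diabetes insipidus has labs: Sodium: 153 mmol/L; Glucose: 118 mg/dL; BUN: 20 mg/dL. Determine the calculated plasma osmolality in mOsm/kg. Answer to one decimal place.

319.7 mOsm/kg

Calculated osmolality = 2·Na + glucose/18 + BUN/2.8
= 2·153 + 118/18 + 20/2.8
= 306 + 6.56 + 7.14
= 319.7 mOsm/kg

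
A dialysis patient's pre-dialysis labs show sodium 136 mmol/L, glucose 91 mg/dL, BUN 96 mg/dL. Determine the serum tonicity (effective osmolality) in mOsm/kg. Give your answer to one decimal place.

Effective osmolality excludes urea (freely permeant across cell membranes):
2·Na + glucose/18
= 2·136 + 91/18
= 272 + 5.06
= 277.06 mOsm/kg

277.1 mOsm/kg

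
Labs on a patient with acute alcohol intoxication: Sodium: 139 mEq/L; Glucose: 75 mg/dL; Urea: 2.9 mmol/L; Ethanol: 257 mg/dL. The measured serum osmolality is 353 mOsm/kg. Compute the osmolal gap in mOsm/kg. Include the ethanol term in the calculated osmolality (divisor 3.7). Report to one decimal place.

Calculated osmolality = 2·Na + glucose/18 + urea + ethanol/3.7
= 2·139 + 75/18 + 2.9 + 257/3.7
= 278 + 4.17 + 2.90 + 69.46
= 354.53 mOsm/kg ≈ 354.5 mOsm/kg
Osmolar gap = measured − calculated = 353 − 354.5 = -1.5 mOsm/kg

-1.5 mOsm/kg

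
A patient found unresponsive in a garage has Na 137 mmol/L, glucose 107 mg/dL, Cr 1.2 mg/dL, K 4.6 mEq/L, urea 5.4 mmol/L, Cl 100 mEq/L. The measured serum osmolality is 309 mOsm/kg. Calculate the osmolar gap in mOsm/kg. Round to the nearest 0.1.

Calculated osmolality = 2·Na + glucose/18 + urea
= 2·137 + 107/18 + 5.4
= 274 + 5.94 + 5.40
= 285.34 mOsm/kg ≈ 285.3 mOsm/kg
Osmolar gap = measured − calculated = 309 − 285.3 = 23.7 mOsm/kg

23.7 mOsm/kg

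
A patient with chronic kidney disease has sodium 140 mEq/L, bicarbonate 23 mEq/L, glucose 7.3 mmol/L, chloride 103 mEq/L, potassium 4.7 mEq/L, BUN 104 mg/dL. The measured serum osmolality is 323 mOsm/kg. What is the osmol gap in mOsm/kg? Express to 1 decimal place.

Calculated osmolality = 2·Na + glucose + BUN/2.8
= 2·140 + 7.3 + 104/2.8
= 280 + 7.30 + 37.14
= 324.44 mOsm/kg ≈ 324.4 mOsm/kg
Osmolar gap = measured − calculated = 323 − 324.4 = -1.4 mOsm/kg

-1.4 mOsm/kg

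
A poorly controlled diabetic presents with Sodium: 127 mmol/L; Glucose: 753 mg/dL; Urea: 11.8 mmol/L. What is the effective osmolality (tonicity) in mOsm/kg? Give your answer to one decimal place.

Effective osmolality excludes urea (freely permeant across cell membranes):
2·Na + glucose/18
= 2·127 + 753/18
= 254 + 41.83
= 295.83 mOsm/kg

295.8 mOsm/kg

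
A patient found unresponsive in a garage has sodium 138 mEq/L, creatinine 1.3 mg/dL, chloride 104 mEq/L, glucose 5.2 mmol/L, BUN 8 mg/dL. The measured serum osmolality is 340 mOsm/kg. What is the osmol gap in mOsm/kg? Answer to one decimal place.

55.9 mOsm/kg

Calculated osmolality = 2·Na + glucose + BUN/2.8
= 2·138 + 5.2 + 8/2.8
= 276 + 5.20 + 2.86
= 284.06 mOsm/kg ≈ 284.1 mOsm/kg
Osmolar gap = measured − calculated = 340 − 284.1 = 55.9 mOsm/kg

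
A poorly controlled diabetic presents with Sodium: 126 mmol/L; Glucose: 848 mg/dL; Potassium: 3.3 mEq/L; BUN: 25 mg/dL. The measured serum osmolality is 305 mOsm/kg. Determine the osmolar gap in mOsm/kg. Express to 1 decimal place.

-3.0 mOsm/kg

Calculated osmolality = 2·Na + glucose/18 + BUN/2.8
= 2·126 + 848/18 + 25/2.8
= 252 + 47.11 + 8.93
= 308.04 mOsm/kg ≈ 308.0 mOsm/kg
Osmolar gap = measured − calculated = 305 − 308.0 = -3.0 mOsm/kg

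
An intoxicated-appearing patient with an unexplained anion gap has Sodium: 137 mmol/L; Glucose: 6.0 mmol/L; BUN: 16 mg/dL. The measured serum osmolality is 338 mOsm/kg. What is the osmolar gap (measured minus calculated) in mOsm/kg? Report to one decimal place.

Calculated osmolality = 2·Na + glucose + BUN/2.8
= 2·137 + 6 + 16/2.8
= 274 + 6 + 5.71
= 285.71 mOsm/kg ≈ 285.7 mOsm/kg
Osmolar gap = measured − calculated = 338 − 285.7 = 52.3 mOsm/kg

52.3 mOsm/kg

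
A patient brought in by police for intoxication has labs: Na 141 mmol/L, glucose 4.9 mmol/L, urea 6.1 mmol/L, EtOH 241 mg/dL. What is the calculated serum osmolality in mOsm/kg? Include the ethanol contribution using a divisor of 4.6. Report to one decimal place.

345.4 mOsm/kg

Calculated osmolality = 2·Na + glucose + urea + ethanol/4.6
= 2·141 + 4.9 + 6.1 + 241/4.6
= 282 + 4.90 + 6.10 + 52.39
= 345.39 mOsm/kg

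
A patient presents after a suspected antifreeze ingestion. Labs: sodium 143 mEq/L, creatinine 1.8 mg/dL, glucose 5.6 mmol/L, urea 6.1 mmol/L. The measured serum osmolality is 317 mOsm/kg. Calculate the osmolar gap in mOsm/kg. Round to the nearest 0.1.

Calculated osmolality = 2·Na + glucose + urea
= 2·143 + 5.6 + 6.1
= 286 + 5.60 + 6.10
= 297.7 mOsm/kg ≈ 297.7 mOsm/kg
Osmolar gap = measured − calculated = 317 − 297.7 = 19.3 mOsm/kg

19.3 mOsm/kg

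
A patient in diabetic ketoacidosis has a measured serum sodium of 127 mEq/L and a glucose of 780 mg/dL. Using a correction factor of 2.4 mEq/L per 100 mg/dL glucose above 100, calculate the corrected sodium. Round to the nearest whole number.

Corrected Na = measured Na + 2.4 · (glucose − 100)/100
= 127 + 2.4 · (780 − 100)/100
= 127 + 16.3
= 143.3 mEq/L

143 mEq/L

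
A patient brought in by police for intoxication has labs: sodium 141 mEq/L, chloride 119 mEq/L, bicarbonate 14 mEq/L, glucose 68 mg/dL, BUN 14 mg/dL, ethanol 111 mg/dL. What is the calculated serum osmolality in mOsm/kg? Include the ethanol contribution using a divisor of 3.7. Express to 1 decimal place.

Calculated osmolality = 2·Na + glucose/18 + BUN/2.8 + ethanol/3.7
= 2·141 + 68/18 + 14/2.8 + 111/3.7
= 282 + 3.78 + 5 + 30
= 320.78 mOsm/kg

320.8 mOsm/kg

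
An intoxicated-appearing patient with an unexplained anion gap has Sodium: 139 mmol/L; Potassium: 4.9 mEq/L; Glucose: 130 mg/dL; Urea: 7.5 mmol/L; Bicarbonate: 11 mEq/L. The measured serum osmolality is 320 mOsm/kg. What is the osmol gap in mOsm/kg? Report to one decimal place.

Calculated osmolality = 2·Na + glucose/18 + urea
= 2·139 + 130/18 + 7.5
= 278 + 7.22 + 7.50
= 292.72 mOsm/kg ≈ 292.7 mOsm/kg
Osmolar gap = measured − calculated = 320 − 292.7 = 27.3 mOsm/kg

27.3 mOsm/kg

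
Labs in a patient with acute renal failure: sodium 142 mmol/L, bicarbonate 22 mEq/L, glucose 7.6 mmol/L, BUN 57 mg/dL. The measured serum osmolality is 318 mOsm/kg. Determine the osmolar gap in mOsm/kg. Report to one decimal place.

6.0 mOsm/kg

Calculated osmolality = 2·Na + glucose + BUN/2.8
= 2·142 + 7.6 + 57/2.8
= 284 + 7.60 + 20.36
= 311.96 mOsm/kg ≈ 312.0 mOsm/kg
Osmolar gap = measured − calculated = 318 − 312.0 = 6.0 mOsm/kg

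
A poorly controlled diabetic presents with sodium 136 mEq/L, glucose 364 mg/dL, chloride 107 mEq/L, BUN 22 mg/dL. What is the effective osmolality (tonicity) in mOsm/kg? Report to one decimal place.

292.2 mOsm/kg

Effective osmolality excludes urea (freely permeant across cell membranes):
2·Na + glucose/18
= 2·136 + 364/18
= 272 + 20.22
= 292.22 mOsm/kg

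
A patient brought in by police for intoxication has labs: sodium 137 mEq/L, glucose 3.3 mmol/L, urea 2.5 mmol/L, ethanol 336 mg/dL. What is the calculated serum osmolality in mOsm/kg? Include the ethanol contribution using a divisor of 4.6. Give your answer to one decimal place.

352.8 mOsm/kg

Calculated osmolality = 2·Na + glucose + urea + ethanol/4.6
= 2·137 + 3.3 + 2.5 + 336/4.6
= 274 + 3.30 + 2.50 + 73.04
= 352.84 mOsm/kg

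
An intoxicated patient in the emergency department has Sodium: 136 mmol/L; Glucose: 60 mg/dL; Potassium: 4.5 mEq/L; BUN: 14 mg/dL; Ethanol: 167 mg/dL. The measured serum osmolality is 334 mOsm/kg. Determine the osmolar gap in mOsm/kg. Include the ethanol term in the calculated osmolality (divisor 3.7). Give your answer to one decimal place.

8.5 mOsm/kg

Calculated osmolality = 2·Na + glucose/18 + BUN/2.8 + ethanol/3.7
= 2·136 + 60/18 + 14/2.8 + 167/3.7
= 272 + 3.33 + 5 + 45.14
= 325.47 mOsm/kg ≈ 325.5 mOsm/kg
Osmolar gap = measured − calculated = 334 − 325.5 = 8.5 mOsm/kg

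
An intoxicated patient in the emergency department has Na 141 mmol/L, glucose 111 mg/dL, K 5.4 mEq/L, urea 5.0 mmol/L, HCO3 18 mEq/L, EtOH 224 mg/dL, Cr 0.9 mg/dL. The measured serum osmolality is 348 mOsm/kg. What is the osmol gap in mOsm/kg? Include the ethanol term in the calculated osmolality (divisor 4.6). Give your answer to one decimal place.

Calculated osmolality = 2·Na + glucose/18 + urea + ethanol/4.6
= 2·141 + 111/18 + 5 + 224/4.6
= 282 + 6.17 + 5 + 48.70
= 341.87 mOsm/kg ≈ 341.9 mOsm/kg
Osmolar gap = measured − calculated = 348 − 341.9 = 6.1 mOsm/kg

6.1 mOsm/kg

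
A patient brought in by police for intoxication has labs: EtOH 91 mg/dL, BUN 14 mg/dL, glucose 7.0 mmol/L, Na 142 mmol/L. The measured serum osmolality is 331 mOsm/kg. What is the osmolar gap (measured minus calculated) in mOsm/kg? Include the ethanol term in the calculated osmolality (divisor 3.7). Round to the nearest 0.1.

10.4 mOsm/kg

Calculated osmolality = 2·Na + glucose + BUN/2.8 + ethanol/3.7
= 2·142 + 7 + 14/2.8 + 91/3.7
= 284 + 7 + 5 + 24.59
= 320.59 mOsm/kg ≈ 320.6 mOsm/kg
Osmolar gap = measured − calculated = 331 − 320.6 = 10.4 mOsm/kg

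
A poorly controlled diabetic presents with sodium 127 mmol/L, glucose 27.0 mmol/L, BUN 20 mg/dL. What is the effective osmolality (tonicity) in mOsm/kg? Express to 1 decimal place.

281.0 mOsm/kg

Effective osmolality excludes urea (freely permeant across cell membranes):
2·Na + glucose
= 2·127 + 27
= 254 + 27
= 281 mOsm/kg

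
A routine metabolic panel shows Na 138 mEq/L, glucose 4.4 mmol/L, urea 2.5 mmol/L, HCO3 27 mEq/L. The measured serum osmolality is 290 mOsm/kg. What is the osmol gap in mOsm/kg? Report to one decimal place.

7.1 mOsm/kg

Calculated osmolality = 2·Na + glucose + urea
= 2·138 + 4.4 + 2.5
= 276 + 4.40 + 2.50
= 282.9 mOsm/kg ≈ 282.9 mOsm/kg
Osmolar gap = measured − calculated = 290 − 282.9 = 7.1 mOsm/kg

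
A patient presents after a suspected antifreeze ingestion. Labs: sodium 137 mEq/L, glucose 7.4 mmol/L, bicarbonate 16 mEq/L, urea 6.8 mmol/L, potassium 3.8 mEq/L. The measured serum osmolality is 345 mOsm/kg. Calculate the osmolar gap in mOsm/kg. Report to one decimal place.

56.8 mOsm/kg

Calculated osmolality = 2·Na + glucose + urea
= 2·137 + 7.4 + 6.8
= 274 + 7.40 + 6.80
= 288.2 mOsm/kg ≈ 288.2 mOsm/kg
Osmolar gap = measured − calculated = 345 − 288.2 = 56.8 mOsm/kg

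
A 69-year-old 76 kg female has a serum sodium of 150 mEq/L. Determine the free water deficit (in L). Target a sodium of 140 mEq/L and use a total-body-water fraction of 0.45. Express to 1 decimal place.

2.4 L

TBW = 0.45 · 76 = 34.2 L
Free water deficit = TBW · (Na/140 − 1)
= 34.2 · (150/140 − 1)
= 34.2 · 0.0714
= 2.44 L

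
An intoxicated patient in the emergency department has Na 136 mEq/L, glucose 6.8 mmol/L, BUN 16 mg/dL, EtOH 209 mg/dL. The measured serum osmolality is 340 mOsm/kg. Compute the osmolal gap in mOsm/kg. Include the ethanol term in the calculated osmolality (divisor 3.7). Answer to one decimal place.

-1.0 mOsm/kg

Calculated osmolality = 2·Na + glucose + BUN/2.8 + ethanol/3.7
= 2·136 + 6.8 + 16/2.8 + 209/3.7
= 272 + 6.80 + 5.71 + 56.49
= 341 mOsm/kg ≈ 341.0 mOsm/kg
Osmolar gap = measured − calculated = 340 − 341.0 = -1.0 mOsm/kg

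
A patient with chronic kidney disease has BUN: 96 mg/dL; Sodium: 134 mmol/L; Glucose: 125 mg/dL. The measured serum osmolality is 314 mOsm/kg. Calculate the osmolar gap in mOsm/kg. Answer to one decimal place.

4.8 mOsm/kg

Calculated osmolality = 2·Na + glucose/18 + BUN/2.8
= 2·134 + 125/18 + 96/2.8
= 268 + 6.94 + 34.29
= 309.23 mOsm/kg ≈ 309.2 mOsm/kg
Osmolar gap = measured − calculated = 314 − 309.2 = 4.8 mOsm/kg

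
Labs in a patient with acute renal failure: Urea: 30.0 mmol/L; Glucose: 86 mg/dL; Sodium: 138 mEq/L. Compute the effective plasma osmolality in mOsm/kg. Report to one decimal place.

Effective osmolality excludes urea (freely permeant across cell membranes):
2·Na + glucose/18
= 2·138 + 86/18
= 276 + 4.78
= 280.78 mOsm/kg

280.8 mOsm/kg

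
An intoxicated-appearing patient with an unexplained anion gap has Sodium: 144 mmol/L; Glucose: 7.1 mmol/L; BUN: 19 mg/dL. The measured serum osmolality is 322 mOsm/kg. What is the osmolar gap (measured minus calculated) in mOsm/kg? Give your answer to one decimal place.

Calculated osmolality = 2·Na + glucose + BUN/2.8
= 2·144 + 7.1 + 19/2.8
= 288 + 7.10 + 6.79
= 301.89 mOsm/kg ≈ 301.9 mOsm/kg
Osmolar gap = measured − calculated = 322 − 301.9 = 20.1 mOsm/kg

20.1 mOsm/kg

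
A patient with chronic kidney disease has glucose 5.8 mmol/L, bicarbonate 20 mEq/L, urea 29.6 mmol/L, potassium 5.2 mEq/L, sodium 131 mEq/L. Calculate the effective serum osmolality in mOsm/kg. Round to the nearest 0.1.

267.8 mOsm/kg

Effective osmolality excludes urea (freely permeant across cell membranes):
2·Na + glucose
= 2·131 + 5.8
= 262 + 5.8
= 267.8 mOsm/kg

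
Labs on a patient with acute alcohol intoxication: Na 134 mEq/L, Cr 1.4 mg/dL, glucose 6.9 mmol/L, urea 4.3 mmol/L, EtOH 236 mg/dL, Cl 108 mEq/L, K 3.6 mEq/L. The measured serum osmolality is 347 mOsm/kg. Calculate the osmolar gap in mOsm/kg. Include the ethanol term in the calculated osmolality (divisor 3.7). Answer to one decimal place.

4.0 mOsm/kg

Calculated osmolality = 2·Na + glucose + urea + ethanol/3.7
= 2·134 + 6.9 + 4.3 + 236/3.7
= 268 + 6.90 + 4.30 + 63.78
= 342.98 mOsm/kg ≈ 343.0 mOsm/kg
Osmolar gap = measured − calculated = 347 − 343.0 = 4.0 mOsm/kg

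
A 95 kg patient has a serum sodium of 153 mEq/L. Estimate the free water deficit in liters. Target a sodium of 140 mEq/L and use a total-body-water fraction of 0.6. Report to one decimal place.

TBW = 0.6 · 95 = 57 L
Free water deficit = TBW · (Na/140 − 1)
= 57 · (153/140 − 1)
= 57 · 0.0929
= 5.3 L

5.3 L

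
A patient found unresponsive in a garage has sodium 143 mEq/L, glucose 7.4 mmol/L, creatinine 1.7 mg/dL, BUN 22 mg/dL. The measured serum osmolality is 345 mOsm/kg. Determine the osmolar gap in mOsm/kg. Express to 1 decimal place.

43.7 mOsm/kg

Calculated osmolality = 2·Na + glucose + BUN/2.8
= 2·143 + 7.4 + 22/2.8
= 286 + 7.40 + 7.86
= 301.26 mOsm/kg ≈ 301.3 mOsm/kg
Osmolar gap = measured − calculated = 345 − 301.3 = 43.7 mOsm/kg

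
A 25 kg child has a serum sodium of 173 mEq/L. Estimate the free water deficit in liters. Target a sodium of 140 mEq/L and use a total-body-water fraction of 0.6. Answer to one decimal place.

TBW = 0.6 · 25 = 15 L
Free water deficit = TBW · (Na/140 − 1)
= 15 · (173/140 − 1)
= 15 · 0.2357
= 3.54 L

3.5 L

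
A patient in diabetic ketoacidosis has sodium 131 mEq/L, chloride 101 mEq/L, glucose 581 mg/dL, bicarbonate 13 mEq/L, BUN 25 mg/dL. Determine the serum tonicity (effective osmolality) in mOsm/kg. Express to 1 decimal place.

294.3 mOsm/kg

Effective osmolality excludes urea (freely permeant across cell membranes):
2·Na + glucose/18
= 2·131 + 581/18
= 262 + 32.28
= 294.28 mOsm/kg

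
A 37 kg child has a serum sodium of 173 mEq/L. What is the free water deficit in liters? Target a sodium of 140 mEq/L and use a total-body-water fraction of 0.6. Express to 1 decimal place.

5.2 L

TBW = 0.6 · 37 = 22.2 L
Free water deficit = TBW · (Na/140 − 1)
= 22.2 · (173/140 − 1)
= 22.2 · 0.2357
= 5.23 L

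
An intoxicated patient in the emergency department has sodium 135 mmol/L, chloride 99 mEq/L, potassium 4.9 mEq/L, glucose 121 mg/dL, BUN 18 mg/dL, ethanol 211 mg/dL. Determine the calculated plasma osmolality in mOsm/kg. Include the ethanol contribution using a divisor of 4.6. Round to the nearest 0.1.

Calculated osmolality = 2·Na + glucose/18 + BUN/2.8 + ethanol/4.6
= 2·135 + 121/18 + 18/2.8 + 211/4.6
= 270 + 6.72 + 6.43 + 45.87
= 329.02 mOsm/kg

329.0 mOsm/kg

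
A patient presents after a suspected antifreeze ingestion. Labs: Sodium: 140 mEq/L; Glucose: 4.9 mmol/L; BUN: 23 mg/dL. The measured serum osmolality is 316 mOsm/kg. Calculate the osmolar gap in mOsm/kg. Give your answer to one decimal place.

22.9 mOsm/kg

Calculated osmolality = 2·Na + glucose + BUN/2.8
= 2·140 + 4.9 + 23/2.8
= 280 + 4.90 + 8.21
= 293.11 mOsm/kg ≈ 293.1 mOsm/kg
Osmolar gap = measured − calculated = 316 − 293.1 = 22.9 mOsm/kg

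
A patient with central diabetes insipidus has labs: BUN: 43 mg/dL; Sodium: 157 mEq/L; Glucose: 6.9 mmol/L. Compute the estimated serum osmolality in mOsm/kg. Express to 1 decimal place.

336.3 mOsm/kg

Calculated osmolality = 2·Na + glucose + BUN/2.8
= 2·157 + 6.9 + 43/2.8
= 314 + 6.90 + 15.36
= 336.26 mOsm/kg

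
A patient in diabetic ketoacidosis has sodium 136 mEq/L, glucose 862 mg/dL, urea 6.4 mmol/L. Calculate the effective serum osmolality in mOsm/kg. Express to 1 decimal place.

Effective osmolality excludes urea (freely permeant across cell membranes):
2·Na + glucose/18
= 2·136 + 862/18
= 272 + 47.89
= 319.89 mOsm/kg

319.9 mOsm/kg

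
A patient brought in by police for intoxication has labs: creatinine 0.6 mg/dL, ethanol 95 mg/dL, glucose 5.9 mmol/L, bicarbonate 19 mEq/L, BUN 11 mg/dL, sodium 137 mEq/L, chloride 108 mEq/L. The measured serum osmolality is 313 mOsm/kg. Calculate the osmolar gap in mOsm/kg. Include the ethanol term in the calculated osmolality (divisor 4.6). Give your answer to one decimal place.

8.5 mOsm/kg

Calculated osmolality = 2·Na + glucose + BUN/2.8 + ethanol/4.6
= 2·137 + 5.9 + 11/2.8 + 95/4.6
= 274 + 5.90 + 3.93 + 20.65
= 304.48 mOsm/kg ≈ 304.5 mOsm/kg
Osmolar gap = measured − calculated = 313 − 304.5 = 8.5 mOsm/kg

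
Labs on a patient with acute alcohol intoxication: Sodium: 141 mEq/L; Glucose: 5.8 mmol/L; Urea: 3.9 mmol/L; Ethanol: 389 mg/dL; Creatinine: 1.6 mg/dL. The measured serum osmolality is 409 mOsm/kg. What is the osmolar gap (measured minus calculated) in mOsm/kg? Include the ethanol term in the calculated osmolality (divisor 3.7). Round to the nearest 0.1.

Calculated osmolality = 2·Na + glucose + urea + ethanol/3.7
= 2·141 + 5.8 + 3.9 + 389/3.7
= 282 + 5.80 + 3.90 + 105.14
= 396.84 mOsm/kg ≈ 396.8 mOsm/kg
Osmolar gap = measured − calculated = 409 − 396.8 = 12.2 mOsm/kg

12.2 mOsm/kg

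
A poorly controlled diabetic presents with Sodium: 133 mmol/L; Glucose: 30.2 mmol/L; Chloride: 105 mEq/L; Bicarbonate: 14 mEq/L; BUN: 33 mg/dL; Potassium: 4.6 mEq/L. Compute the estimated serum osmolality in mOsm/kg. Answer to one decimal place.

308.0 mOsm/kg

Calculated osmolality = 2·Na + glucose + BUN/2.8
= 2·133 + 30.2 + 33/2.8
= 266 + 30.20 + 11.79
= 307.99 mOsm/kg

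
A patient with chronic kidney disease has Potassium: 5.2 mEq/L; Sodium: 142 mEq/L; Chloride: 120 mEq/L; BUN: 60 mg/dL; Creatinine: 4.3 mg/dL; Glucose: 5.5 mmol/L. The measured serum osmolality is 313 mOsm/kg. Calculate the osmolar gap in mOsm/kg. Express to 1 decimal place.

2.1 mOsm/kg

Calculated osmolality = 2·Na + glucose + BUN/2.8
= 2·142 + 5.5 + 60/2.8
= 284 + 5.50 + 21.43
= 310.93 mOsm/kg ≈ 310.9 mOsm/kg
Osmolar gap = measured − calculated = 313 − 310.9 = 2.1 mOsm/kg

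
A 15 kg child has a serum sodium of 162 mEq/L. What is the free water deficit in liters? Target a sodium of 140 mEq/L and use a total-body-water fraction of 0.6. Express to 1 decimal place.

TBW = 0.6 · 15 = 9 L
Free water deficit = TBW · (Na/140 − 1)
= 9 · (162/140 − 1)
= 9 · 0.1571
= 1.41 L

1.4 L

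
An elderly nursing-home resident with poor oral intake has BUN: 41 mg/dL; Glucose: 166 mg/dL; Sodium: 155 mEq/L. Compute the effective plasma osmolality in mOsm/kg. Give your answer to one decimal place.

319.2 mOsm/kg

Effective osmolality excludes urea (freely permeant across cell membranes):
2·Na + glucose/18
= 2·155 + 166/18
= 310 + 9.22
= 319.22 mOsm/kg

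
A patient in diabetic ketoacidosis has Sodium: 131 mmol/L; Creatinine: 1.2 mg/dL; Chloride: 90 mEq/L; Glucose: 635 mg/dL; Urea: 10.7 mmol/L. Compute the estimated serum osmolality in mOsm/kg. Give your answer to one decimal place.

308.0 mOsm/kg

Calculated osmolality = 2·Na + glucose/18 + urea
= 2·131 + 635/18 + 10.7
= 262 + 35.28 + 10.70
= 307.98 mOsm/kg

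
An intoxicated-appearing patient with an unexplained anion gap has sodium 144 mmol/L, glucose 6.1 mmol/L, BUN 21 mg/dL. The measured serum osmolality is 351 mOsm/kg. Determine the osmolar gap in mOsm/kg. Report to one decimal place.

49.4 mOsm/kg

Calculated osmolality = 2·Na + glucose + BUN/2.8
= 2·144 + 6.1 + 21/2.8
= 288 + 6.10 + 7.50
= 301.6 mOsm/kg ≈ 301.6 mOsm/kg
Osmolar gap = measured − calculated = 351 − 301.6 = 49.4 mOsm/kg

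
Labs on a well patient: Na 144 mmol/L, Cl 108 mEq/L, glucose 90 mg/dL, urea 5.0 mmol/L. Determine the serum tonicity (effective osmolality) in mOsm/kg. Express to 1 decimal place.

Effective osmolality excludes urea (freely permeant across cell membranes):
2·Na + glucose/18
= 2·144 + 90/18
= 288 + 5
= 293 mOsm/kg

293.0 mOsm/kg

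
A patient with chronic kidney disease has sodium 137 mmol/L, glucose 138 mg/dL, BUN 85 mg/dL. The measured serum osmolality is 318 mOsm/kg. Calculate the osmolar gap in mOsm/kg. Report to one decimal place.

Calculated osmolality = 2·Na + glucose/18 + BUN/2.8
= 2·137 + 138/18 + 85/2.8
= 274 + 7.67 + 30.36
= 312.03 mOsm/kg ≈ 312.0 mOsm/kg
Osmolar gap = measured − calculated = 318 − 312.0 = 6.0 mOsm/kg

6.0 mOsm/kg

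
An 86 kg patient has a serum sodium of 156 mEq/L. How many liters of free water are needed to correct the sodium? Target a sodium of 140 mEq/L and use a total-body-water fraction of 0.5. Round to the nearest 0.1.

4.9 L

TBW = 0.5 · 86 = 43 L
Free water deficit = TBW · (Na/140 − 1)
= 43 · (156/140 − 1)
= 43 · 0.1143
= 4.91 L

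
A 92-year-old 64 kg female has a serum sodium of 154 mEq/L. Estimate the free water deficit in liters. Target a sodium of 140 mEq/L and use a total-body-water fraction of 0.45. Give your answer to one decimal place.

2.9 L

TBW = 0.45 · 64 = 28.8 L
Free water deficit = TBW · (Na/140 − 1)
= 28.8 · (154/140 − 1)
= 28.8 · 0.1
= 2.88 L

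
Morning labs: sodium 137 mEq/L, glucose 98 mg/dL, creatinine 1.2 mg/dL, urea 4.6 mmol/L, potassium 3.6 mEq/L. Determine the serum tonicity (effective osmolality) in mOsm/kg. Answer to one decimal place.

279.4 mOsm/kg

Effective osmolality excludes urea (freely permeant across cell membranes):
2·Na + glucose/18
= 2·137 + 98/18
= 274 + 5.44
= 279.44 mOsm/kg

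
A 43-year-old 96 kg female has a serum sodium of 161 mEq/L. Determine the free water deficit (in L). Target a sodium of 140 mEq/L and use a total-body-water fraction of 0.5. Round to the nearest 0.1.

7.2 L

TBW = 0.5 · 96 = 48 L
Free water deficit = TBW · (Na/140 − 1)
= 48 · (161/140 − 1)
= 48 · 0.15
= 7.2 L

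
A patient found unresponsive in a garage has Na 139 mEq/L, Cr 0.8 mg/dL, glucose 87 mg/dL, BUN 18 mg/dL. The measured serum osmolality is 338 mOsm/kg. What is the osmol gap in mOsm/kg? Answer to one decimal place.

Calculated osmolality = 2·Na + glucose/18 + BUN/2.8
= 2·139 + 87/18 + 18/2.8
= 278 + 4.83 + 6.43
= 289.26 mOsm/kg ≈ 289.3 mOsm/kg
Osmolar gap = measured − calculated = 338 − 289.3 = 48.7 mOsm/kg

48.7 mOsm/kg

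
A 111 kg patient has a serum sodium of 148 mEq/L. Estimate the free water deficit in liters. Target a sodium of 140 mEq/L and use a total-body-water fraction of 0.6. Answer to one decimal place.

3.8 L

TBW = 0.6 · 111 = 66.6 L
Free water deficit = TBW · (Na/140 − 1)
= 66.6 · (148/140 − 1)
= 66.6 · 0.0571
= 3.8 L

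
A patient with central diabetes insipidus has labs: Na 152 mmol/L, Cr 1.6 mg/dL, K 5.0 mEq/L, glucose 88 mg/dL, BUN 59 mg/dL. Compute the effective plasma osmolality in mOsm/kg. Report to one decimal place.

308.9 mOsm/kg

Effective osmolality excludes urea (freely permeant across cell membranes):
2·Na + glucose/18
= 2·152 + 88/18
= 304 + 4.89
= 308.89 mOsm/kg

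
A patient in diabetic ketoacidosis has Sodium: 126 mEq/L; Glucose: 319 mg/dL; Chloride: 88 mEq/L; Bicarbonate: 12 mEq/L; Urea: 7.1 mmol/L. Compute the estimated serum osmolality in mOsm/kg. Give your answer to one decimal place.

Calculated osmolality = 2·Na + glucose/18 + urea
= 2·126 + 319/18 + 7.1
= 252 + 17.72 + 7.10
= 276.82 mOsm/kg

276.8 mOsm/kg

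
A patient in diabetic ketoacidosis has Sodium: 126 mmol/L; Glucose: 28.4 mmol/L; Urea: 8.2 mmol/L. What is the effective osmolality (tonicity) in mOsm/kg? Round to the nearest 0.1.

Effective osmolality excludes urea (freely permeant across cell membranes):
2·Na + glucose
= 2·126 + 28.4
= 252 + 28.4
= 280.4 mOsm/kg

280.4 mOsm/kg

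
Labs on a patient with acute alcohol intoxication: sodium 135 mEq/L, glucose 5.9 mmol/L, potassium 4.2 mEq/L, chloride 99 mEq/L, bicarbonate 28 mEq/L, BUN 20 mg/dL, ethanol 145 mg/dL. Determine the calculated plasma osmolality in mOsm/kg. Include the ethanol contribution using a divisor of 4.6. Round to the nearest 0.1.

Calculated osmolality = 2·Na + glucose + BUN/2.8 + ethanol/4.6
= 2·135 + 5.9 + 20/2.8 + 145/4.6
= 270 + 5.90 + 7.14 + 31.52
= 314.56 mOsm/kg

314.6 mOsm/kg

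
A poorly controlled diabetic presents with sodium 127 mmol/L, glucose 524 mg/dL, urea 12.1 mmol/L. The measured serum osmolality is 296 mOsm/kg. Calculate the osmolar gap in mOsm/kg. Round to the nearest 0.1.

0.8 mOsm/kg

Calculated osmolality = 2·Na + glucose/18 + urea
= 2·127 + 524/18 + 12.1
= 254 + 29.11 + 12.10
= 295.21 mOsm/kg ≈ 295.2 mOsm/kg
Osmolar gap = measured − calculated = 296 − 295.2 = 0.8 mOsm/kg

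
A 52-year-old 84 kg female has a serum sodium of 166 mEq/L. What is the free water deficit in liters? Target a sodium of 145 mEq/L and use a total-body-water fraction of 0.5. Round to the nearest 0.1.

6.1 L

TBW = 0.5 · 84 = 42 L
Free water deficit = TBW · (Na/145 − 1)
= 42 · (166/145 − 1)
= 42 · 0.1448
= 6.08 L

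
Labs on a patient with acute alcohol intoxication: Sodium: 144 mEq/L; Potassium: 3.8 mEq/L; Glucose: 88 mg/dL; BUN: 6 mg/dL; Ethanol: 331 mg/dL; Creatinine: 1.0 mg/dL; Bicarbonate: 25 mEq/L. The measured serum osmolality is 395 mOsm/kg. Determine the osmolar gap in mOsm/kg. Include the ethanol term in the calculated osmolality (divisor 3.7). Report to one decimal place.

Calculated osmolality = 2·Na + glucose/18 + BUN/2.8 + ethanol/3.7
= 2·144 + 88/18 + 6/2.8 + 331/3.7
= 288 + 4.89 + 2.14 + 89.46
= 384.49 mOsm/kg ≈ 384.5 mOsm/kg
Osmolar gap = measured − calculated = 395 − 384.5 = 10.5 mOsm/kg

10.5 mOsm/kg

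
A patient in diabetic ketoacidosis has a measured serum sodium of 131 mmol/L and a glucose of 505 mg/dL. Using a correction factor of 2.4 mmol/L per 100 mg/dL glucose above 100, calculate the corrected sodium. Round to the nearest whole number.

141 mmol/L

Corrected Na = measured Na + 2.4 · (glucose − 100)/100
= 131 + 2.4 · (505 − 100)/100
= 131 + 9.7
= 140.7 mmol/L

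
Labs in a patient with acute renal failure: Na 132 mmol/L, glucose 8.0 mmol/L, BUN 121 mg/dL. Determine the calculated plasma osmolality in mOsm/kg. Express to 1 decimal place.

Calculated osmolality = 2·Na + glucose + BUN/2.8
= 2·132 + 8 + 121/2.8
= 264 + 8 + 43.21
= 315.21 mOsm/kg

315.2 mOsm/kg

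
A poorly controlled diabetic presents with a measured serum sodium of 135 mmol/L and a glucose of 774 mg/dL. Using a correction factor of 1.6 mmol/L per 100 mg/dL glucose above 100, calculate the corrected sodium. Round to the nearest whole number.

Corrected Na = measured Na + 1.6 · (glucose − 100)/100
= 135 + 1.6 · (774 − 100)/100
= 135 + 10.8
= 145.8 mmol/L

146 mmol/L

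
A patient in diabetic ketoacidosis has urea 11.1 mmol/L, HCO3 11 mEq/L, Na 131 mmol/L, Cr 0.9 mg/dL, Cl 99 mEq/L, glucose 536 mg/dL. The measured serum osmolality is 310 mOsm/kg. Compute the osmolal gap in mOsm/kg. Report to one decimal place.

7.1 mOsm/kg

Calculated osmolality = 2·Na + glucose/18 + urea
= 2·131 + 536/18 + 11.1
= 262 + 29.78 + 11.10
= 302.88 mOsm/kg ≈ 302.9 mOsm/kg
Osmolar gap = measured − calculated = 310 − 302.9 = 7.1 mOsm/kg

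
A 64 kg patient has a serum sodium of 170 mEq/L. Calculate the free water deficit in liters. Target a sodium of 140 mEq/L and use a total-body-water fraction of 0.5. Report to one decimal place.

6.9 L

TBW = 0.5 · 64 = 32 L
Free water deficit = TBW · (Na/140 − 1)
= 32 · (170/140 − 1)
= 32 · 0.2143
= 6.86 L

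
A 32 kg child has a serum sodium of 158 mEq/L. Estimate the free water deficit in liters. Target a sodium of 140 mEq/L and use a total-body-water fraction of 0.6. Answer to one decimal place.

TBW = 0.6 · 32 = 19.2 L
Free water deficit = TBW · (Na/140 − 1)
= 19.2 · (158/140 − 1)
= 19.2 · 0.1286
= 2.47 L

2.5 L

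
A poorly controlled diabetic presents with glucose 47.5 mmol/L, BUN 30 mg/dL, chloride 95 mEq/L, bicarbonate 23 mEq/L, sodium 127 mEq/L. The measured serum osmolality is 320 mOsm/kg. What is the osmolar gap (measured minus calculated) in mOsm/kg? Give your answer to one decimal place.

7.8 mOsm/kg

Calculated osmolality = 2·Na + glucose + BUN/2.8
= 2·127 + 47.5 + 30/2.8
= 254 + 47.50 + 10.71
= 312.21 mOsm/kg ≈ 312.2 mOsm/kg
Osmolar gap = measured − calculated = 320 − 312.2 = 7.8 mOsm/kg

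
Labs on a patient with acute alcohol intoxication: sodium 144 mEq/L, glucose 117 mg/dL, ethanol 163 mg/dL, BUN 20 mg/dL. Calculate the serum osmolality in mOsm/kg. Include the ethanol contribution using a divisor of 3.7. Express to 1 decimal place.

Calculated osmolality = 2·Na + glucose/18 + BUN/2.8 + ethanol/3.7
= 2·144 + 117/18 + 20/2.8 + 163/3.7
= 288 + 6.50 + 7.14 + 44.05
= 345.69 mOsm/kg

345.7 mOsm/kg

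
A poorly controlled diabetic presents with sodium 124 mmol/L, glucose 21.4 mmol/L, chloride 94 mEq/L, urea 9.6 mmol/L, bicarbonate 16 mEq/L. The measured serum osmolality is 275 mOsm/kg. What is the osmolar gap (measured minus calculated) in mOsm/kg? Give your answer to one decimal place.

-4.0 mOsm/kg

Calculated osmolality = 2·Na + glucose + urea
= 2·124 + 21.4 + 9.6
= 248 + 21.40 + 9.60
= 279 mOsm/kg ≈ 279.0 mOsm/kg
Osmolar gap = measured − calculated = 275 − 279.0 = -4.0 mOsm/kg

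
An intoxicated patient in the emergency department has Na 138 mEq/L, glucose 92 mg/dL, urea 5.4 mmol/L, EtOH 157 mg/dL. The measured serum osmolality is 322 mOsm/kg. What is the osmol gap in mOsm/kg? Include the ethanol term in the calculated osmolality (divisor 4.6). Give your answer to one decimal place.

Calculated osmolality = 2·Na + glucose/18 + urea + ethanol/4.6
= 2·138 + 92/18 + 5.4 + 157/4.6
= 276 + 5.11 + 5.40 + 34.13
= 320.64 mOsm/kg ≈ 320.6 mOsm/kg
Osmolar gap = measured − calculated = 322 − 320.6 = 1.4 mOsm/kg

1.4 mOsm/kg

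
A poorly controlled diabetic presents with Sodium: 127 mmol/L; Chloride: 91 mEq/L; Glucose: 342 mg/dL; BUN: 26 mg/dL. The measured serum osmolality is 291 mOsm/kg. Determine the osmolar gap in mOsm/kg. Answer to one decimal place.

8.7 mOsm/kg

Calculated osmolality = 2·Na + glucose/18 + BUN/2.8
= 2·127 + 342/18 + 26/2.8
= 254 + 19 + 9.29
= 282.29 mOsm/kg ≈ 282.3 mOsm/kg
Osmolar gap = measured − calculated = 291 − 282.3 = 8.7 mOsm/kg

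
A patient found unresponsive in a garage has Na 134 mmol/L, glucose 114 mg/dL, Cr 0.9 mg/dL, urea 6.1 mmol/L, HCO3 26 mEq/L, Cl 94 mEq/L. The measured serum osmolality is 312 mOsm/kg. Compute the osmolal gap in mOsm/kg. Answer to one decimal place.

Calculated osmolality = 2·Na + glucose/18 + urea
= 2·134 + 114/18 + 6.1
= 268 + 6.33 + 6.10
= 280.43 mOsm/kg ≈ 280.4 mOsm/kg
Osmolar gap = measured − calculated = 312 − 280.4 = 31.6 mOsm/kg

31.6 mOsm/kg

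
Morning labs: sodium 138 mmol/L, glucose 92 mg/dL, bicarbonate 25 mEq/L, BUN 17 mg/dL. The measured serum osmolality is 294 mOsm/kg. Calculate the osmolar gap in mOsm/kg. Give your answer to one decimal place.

6.8 mOsm/kg

Calculated osmolality = 2·Na + glucose/18 + BUN/2.8
= 2·138 + 92/18 + 17/2.8
= 276 + 5.11 + 6.07
= 287.18 mOsm/kg ≈ 287.2 mOsm/kg
Osmolar gap = measured − calculated = 294 − 287.2 = 6.8 mOsm/kg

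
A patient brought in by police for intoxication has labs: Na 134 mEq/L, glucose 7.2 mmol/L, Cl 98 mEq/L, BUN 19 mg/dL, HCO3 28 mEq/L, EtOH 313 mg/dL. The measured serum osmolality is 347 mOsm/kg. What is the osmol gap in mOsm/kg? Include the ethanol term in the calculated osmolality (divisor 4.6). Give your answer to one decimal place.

-3.0 mOsm/kg

Calculated osmolality = 2·Na + glucose + BUN/2.8 + ethanol/4.6
= 2·134 + 7.2 + 19/2.8 + 313/4.6
= 268 + 7.20 + 6.79 + 68.04
= 350.03 mOsm/kg ≈ 350.0 mOsm/kg
Osmolar gap = measured − calculated = 347 − 350.0 = -3.0 mOsm/kg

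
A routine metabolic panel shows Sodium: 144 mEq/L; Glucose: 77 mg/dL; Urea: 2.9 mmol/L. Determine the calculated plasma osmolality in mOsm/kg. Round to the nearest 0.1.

Calculated osmolality = 2·Na + glucose/18 + urea
= 2·144 + 77/18 + 2.9
= 288 + 4.28 + 2.90
= 295.18 mOsm/kg

295.2 mOsm/kg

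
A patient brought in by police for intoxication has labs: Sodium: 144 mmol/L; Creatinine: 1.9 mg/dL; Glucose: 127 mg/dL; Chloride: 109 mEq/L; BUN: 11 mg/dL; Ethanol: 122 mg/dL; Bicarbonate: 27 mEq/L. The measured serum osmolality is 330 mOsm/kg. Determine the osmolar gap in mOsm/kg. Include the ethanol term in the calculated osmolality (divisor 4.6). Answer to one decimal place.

Calculated osmolality = 2·Na + glucose/18 + BUN/2.8 + ethanol/4.6
= 2·144 + 127/18 + 11/2.8 + 122/4.6
= 288 + 7.06 + 3.93 + 26.52
= 325.51 mOsm/kg ≈ 325.5 mOsm/kg
Osmolar gap = measured − calculated = 330 − 325.5 = 4.5 mOsm/kg

4.5 mOsm/kg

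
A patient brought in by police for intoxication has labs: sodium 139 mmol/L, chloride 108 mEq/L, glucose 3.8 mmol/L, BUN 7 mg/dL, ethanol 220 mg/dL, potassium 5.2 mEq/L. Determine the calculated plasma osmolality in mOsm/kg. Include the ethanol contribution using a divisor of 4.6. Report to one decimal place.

332.1 mOsm/kg

Calculated osmolality = 2·Na + glucose + BUN/2.8 + ethanol/4.6
= 2·139 + 3.8 + 7/2.8 + 220/4.6
= 278 + 3.80 + 2.50 + 47.83
= 332.13 mOsm/kg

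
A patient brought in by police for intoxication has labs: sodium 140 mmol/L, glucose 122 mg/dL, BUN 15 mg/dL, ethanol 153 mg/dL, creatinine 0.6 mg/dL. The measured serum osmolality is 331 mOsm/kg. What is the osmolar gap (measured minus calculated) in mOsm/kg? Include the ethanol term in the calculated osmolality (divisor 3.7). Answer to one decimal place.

-2.5 mOsm/kg

Calculated osmolality = 2·Na + glucose/18 + BUN/2.8 + ethanol/3.7
= 2·140 + 122/18 + 15/2.8 + 153/3.7
= 280 + 6.78 + 5.36 + 41.35
= 333.49 mOsm/kg ≈ 333.5 mOsm/kg
Osmolar gap = measured − calculated = 331 − 333.5 = -2.5 mOsm/kg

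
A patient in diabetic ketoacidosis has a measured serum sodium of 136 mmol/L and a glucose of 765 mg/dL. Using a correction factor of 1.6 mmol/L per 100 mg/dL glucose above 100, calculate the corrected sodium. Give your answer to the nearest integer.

147 mmol/L

Corrected Na = measured Na + 1.6 · (glucose − 100)/100
= 136 + 1.6 · (765 − 100)/100
= 136 + 10.6
= 146.6 mmol/L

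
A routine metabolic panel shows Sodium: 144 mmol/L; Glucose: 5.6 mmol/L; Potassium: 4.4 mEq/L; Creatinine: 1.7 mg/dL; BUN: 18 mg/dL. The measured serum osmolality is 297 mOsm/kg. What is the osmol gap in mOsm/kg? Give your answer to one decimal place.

-3.0 mOsm/kg

Calculated osmolality = 2·Na + glucose + BUN/2.8
= 2·144 + 5.6 + 18/2.8
= 288 + 5.60 + 6.43
= 300.03 mOsm/kg ≈ 300.0 mOsm/kg
Osmolar gap = measured − calculated = 297 − 300.0 = -3.0 mOsm/kg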